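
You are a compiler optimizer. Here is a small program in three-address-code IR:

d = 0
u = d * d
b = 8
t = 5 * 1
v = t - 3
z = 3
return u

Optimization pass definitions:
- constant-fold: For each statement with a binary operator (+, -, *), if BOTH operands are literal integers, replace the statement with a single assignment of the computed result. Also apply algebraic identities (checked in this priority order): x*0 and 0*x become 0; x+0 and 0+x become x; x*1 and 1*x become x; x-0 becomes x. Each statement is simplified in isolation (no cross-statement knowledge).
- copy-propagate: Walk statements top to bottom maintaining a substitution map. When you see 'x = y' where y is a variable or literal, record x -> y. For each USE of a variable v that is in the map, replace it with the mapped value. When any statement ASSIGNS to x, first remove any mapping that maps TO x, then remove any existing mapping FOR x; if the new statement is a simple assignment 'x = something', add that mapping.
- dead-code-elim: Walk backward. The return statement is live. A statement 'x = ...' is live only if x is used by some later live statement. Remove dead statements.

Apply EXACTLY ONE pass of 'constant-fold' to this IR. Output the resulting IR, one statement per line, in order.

Answer: d = 0
u = d * d
b = 8
t = 5
v = t - 3
z = 3
return u

Derivation:
Applying constant-fold statement-by-statement:
  [1] d = 0  (unchanged)
  [2] u = d * d  (unchanged)
  [3] b = 8  (unchanged)
  [4] t = 5 * 1  -> t = 5
  [5] v = t - 3  (unchanged)
  [6] z = 3  (unchanged)
  [7] return u  (unchanged)
Result (7 stmts):
  d = 0
  u = d * d
  b = 8
  t = 5
  v = t - 3
  z = 3
  return u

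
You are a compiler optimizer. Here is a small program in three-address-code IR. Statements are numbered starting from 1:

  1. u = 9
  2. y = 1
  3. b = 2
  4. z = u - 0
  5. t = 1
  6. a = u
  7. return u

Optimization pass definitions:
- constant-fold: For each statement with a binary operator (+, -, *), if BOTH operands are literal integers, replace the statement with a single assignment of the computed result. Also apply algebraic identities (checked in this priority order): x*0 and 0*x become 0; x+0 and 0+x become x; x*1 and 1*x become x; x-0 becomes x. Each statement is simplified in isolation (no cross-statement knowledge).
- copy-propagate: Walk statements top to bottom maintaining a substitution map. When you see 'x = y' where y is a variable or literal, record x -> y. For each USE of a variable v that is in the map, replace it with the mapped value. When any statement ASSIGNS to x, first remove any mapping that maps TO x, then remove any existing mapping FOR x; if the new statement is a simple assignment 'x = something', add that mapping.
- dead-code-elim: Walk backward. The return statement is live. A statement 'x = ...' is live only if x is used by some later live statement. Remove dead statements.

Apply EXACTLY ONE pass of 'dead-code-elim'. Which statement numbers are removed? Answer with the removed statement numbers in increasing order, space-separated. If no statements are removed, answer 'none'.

Answer: 2 3 4 5 6

Derivation:
Backward liveness scan:
Stmt 1 'u = 9': KEEP (u is live); live-in = []
Stmt 2 'y = 1': DEAD (y not in live set ['u'])
Stmt 3 'b = 2': DEAD (b not in live set ['u'])
Stmt 4 'z = u - 0': DEAD (z not in live set ['u'])
Stmt 5 't = 1': DEAD (t not in live set ['u'])
Stmt 6 'a = u': DEAD (a not in live set ['u'])
Stmt 7 'return u': KEEP (return); live-in = ['u']
Removed statement numbers: [2, 3, 4, 5, 6]
Surviving IR:
  u = 9
  return u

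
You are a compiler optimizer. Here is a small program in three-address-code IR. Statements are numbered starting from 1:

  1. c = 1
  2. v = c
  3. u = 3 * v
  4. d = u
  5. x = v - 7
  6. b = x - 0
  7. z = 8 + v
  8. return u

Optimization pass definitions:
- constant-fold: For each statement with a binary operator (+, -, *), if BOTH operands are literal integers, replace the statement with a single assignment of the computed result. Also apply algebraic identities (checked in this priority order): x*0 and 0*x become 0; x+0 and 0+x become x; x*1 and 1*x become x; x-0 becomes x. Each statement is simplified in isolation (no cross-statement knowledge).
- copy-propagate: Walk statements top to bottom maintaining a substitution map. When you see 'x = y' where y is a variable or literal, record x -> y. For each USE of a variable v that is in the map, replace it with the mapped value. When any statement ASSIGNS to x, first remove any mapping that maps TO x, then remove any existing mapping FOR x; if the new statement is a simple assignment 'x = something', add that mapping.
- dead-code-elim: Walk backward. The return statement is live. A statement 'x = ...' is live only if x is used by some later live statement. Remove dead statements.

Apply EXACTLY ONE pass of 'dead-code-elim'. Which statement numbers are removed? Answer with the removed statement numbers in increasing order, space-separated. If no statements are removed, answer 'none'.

Answer: 4 5 6 7

Derivation:
Backward liveness scan:
Stmt 1 'c = 1': KEEP (c is live); live-in = []
Stmt 2 'v = c': KEEP (v is live); live-in = ['c']
Stmt 3 'u = 3 * v': KEEP (u is live); live-in = ['v']
Stmt 4 'd = u': DEAD (d not in live set ['u'])
Stmt 5 'x = v - 7': DEAD (x not in live set ['u'])
Stmt 6 'b = x - 0': DEAD (b not in live set ['u'])
Stmt 7 'z = 8 + v': DEAD (z not in live set ['u'])
Stmt 8 'return u': KEEP (return); live-in = ['u']
Removed statement numbers: [4, 5, 6, 7]
Surviving IR:
  c = 1
  v = c
  u = 3 * v
  return u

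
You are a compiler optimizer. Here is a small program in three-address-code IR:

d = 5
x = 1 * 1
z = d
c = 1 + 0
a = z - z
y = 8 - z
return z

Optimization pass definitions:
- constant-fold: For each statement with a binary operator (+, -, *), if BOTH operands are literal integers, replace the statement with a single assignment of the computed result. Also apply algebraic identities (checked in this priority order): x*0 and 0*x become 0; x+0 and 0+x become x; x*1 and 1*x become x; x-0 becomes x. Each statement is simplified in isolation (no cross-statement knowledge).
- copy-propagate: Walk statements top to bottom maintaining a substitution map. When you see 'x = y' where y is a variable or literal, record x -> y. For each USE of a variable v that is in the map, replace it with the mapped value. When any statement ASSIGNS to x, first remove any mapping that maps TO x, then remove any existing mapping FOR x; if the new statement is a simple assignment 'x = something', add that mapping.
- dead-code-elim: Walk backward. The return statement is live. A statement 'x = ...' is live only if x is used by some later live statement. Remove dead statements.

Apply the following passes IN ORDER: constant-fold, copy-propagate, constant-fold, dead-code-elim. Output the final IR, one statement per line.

Initial IR:
  d = 5
  x = 1 * 1
  z = d
  c = 1 + 0
  a = z - z
  y = 8 - z
  return z
After constant-fold (7 stmts):
  d = 5
  x = 1
  z = d
  c = 1
  a = z - z
  y = 8 - z
  return z
After copy-propagate (7 stmts):
  d = 5
  x = 1
  z = 5
  c = 1
  a = 5 - 5
  y = 8 - 5
  return 5
After constant-fold (7 stmts):
  d = 5
  x = 1
  z = 5
  c = 1
  a = 0
  y = 3
  return 5
After dead-code-elim (1 stmts):
  return 5

Answer: return 5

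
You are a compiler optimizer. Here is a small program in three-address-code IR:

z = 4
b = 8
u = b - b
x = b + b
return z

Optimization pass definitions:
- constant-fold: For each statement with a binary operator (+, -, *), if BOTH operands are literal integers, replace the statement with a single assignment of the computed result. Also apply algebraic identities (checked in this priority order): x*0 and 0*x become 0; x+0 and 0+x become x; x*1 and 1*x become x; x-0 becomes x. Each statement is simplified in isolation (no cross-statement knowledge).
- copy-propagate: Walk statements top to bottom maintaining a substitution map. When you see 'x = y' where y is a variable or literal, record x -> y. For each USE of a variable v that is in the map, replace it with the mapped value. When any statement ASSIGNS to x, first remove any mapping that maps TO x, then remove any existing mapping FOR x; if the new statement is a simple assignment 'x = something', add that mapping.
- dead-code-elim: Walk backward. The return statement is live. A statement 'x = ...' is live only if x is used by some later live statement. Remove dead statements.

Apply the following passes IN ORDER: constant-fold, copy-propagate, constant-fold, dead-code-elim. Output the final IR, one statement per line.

Answer: return 4

Derivation:
Initial IR:
  z = 4
  b = 8
  u = b - b
  x = b + b
  return z
After constant-fold (5 stmts):
  z = 4
  b = 8
  u = b - b
  x = b + b
  return z
After copy-propagate (5 stmts):
  z = 4
  b = 8
  u = 8 - 8
  x = 8 + 8
  return 4
After constant-fold (5 stmts):
  z = 4
  b = 8
  u = 0
  x = 16
  return 4
After dead-code-elim (1 stmts):
  return 4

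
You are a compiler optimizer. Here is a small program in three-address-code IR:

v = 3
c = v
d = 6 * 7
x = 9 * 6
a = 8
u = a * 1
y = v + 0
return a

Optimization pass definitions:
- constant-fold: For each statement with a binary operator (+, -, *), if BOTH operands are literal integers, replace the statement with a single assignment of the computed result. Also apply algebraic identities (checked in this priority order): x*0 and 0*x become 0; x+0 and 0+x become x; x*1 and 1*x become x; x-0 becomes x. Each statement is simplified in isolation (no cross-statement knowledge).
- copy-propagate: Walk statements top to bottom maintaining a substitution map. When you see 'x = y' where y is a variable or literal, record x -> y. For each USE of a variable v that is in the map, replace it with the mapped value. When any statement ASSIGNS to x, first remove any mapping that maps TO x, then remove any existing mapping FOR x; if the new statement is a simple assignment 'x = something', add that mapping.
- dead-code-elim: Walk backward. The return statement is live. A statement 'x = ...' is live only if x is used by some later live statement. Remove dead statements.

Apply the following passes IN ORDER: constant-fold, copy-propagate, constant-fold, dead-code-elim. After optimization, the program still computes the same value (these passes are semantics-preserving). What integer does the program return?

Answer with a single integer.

Answer: 8

Derivation:
Initial IR:
  v = 3
  c = v
  d = 6 * 7
  x = 9 * 6
  a = 8
  u = a * 1
  y = v + 0
  return a
After constant-fold (8 stmts):
  v = 3
  c = v
  d = 42
  x = 54
  a = 8
  u = a
  y = v
  return a
After copy-propagate (8 stmts):
  v = 3
  c = 3
  d = 42
  x = 54
  a = 8
  u = 8
  y = 3
  return 8
After constant-fold (8 stmts):
  v = 3
  c = 3
  d = 42
  x = 54
  a = 8
  u = 8
  y = 3
  return 8
After dead-code-elim (1 stmts):
  return 8
Evaluate:
  v = 3  =>  v = 3
  c = v  =>  c = 3
  d = 6 * 7  =>  d = 42
  x = 9 * 6  =>  x = 54
  a = 8  =>  a = 8
  u = a * 1  =>  u = 8
  y = v + 0  =>  y = 3
  return a = 8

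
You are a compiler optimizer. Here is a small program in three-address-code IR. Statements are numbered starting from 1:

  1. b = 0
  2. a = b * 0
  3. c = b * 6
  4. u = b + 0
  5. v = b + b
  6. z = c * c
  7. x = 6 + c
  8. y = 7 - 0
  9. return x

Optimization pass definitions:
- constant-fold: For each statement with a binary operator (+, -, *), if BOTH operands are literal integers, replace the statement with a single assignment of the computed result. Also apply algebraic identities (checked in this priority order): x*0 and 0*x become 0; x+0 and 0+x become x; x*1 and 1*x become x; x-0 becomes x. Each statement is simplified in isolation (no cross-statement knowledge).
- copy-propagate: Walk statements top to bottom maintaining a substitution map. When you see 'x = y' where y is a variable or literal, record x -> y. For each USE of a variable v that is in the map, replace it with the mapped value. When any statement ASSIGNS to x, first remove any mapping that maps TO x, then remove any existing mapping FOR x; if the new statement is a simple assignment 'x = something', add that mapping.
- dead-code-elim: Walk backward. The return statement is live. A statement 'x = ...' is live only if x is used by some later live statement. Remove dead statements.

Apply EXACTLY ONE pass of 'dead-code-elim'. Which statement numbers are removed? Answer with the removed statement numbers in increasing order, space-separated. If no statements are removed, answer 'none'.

Backward liveness scan:
Stmt 1 'b = 0': KEEP (b is live); live-in = []
Stmt 2 'a = b * 0': DEAD (a not in live set ['b'])
Stmt 3 'c = b * 6': KEEP (c is live); live-in = ['b']
Stmt 4 'u = b + 0': DEAD (u not in live set ['c'])
Stmt 5 'v = b + b': DEAD (v not in live set ['c'])
Stmt 6 'z = c * c': DEAD (z not in live set ['c'])
Stmt 7 'x = 6 + c': KEEP (x is live); live-in = ['c']
Stmt 8 'y = 7 - 0': DEAD (y not in live set ['x'])
Stmt 9 'return x': KEEP (return); live-in = ['x']
Removed statement numbers: [2, 4, 5, 6, 8]
Surviving IR:
  b = 0
  c = b * 6
  x = 6 + c
  return x

Answer: 2 4 5 6 8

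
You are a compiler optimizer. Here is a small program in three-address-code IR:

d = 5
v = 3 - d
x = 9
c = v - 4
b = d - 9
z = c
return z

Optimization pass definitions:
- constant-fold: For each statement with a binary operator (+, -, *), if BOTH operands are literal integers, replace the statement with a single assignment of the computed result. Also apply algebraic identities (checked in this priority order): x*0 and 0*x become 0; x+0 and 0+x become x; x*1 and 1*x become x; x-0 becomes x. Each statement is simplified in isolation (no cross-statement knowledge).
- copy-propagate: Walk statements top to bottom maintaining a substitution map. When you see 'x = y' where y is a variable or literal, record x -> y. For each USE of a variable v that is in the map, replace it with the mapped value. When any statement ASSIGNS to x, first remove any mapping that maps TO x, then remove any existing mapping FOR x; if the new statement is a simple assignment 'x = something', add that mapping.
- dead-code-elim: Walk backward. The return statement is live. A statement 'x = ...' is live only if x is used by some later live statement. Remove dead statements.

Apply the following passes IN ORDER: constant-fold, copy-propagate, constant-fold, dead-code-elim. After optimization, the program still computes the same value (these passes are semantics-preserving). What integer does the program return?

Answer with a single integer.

Initial IR:
  d = 5
  v = 3 - d
  x = 9
  c = v - 4
  b = d - 9
  z = c
  return z
After constant-fold (7 stmts):
  d = 5
  v = 3 - d
  x = 9
  c = v - 4
  b = d - 9
  z = c
  return z
After copy-propagate (7 stmts):
  d = 5
  v = 3 - 5
  x = 9
  c = v - 4
  b = 5 - 9
  z = c
  return c
After constant-fold (7 stmts):
  d = 5
  v = -2
  x = 9
  c = v - 4
  b = -4
  z = c
  return c
After dead-code-elim (3 stmts):
  v = -2
  c = v - 4
  return c
Evaluate:
  d = 5  =>  d = 5
  v = 3 - d  =>  v = -2
  x = 9  =>  x = 9
  c = v - 4  =>  c = -6
  b = d - 9  =>  b = -4
  z = c  =>  z = -6
  return z = -6

Answer: -6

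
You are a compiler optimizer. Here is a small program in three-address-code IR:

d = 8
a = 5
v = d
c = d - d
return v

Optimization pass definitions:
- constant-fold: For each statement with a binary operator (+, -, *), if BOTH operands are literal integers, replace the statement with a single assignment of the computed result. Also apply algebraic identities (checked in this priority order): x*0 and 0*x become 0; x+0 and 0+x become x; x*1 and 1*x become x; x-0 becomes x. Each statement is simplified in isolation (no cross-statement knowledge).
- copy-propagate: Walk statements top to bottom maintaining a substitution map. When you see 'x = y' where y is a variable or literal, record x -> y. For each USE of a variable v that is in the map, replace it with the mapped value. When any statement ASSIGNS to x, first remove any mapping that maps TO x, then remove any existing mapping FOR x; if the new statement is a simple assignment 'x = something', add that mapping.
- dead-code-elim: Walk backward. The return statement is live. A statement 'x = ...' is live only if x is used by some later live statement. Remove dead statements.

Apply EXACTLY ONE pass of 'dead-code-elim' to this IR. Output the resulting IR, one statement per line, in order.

Applying dead-code-elim statement-by-statement:
  [5] return v  -> KEEP (return); live=['v']
  [4] c = d - d  -> DEAD (c not live)
  [3] v = d  -> KEEP; live=['d']
  [2] a = 5  -> DEAD (a not live)
  [1] d = 8  -> KEEP; live=[]
Result (3 stmts):
  d = 8
  v = d
  return v

Answer: d = 8
v = d
return v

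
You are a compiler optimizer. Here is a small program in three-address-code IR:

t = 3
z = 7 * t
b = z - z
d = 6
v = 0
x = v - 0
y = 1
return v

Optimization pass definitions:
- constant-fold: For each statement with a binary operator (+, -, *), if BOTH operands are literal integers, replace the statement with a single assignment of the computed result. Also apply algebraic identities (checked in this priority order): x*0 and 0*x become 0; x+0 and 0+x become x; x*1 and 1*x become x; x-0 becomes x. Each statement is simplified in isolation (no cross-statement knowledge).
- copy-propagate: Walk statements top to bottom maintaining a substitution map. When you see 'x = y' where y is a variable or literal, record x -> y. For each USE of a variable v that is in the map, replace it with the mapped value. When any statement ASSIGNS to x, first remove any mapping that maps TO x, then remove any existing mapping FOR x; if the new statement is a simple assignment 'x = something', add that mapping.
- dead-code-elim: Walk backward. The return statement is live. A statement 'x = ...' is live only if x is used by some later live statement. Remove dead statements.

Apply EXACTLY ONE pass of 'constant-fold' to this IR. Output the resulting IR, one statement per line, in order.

Applying constant-fold statement-by-statement:
  [1] t = 3  (unchanged)
  [2] z = 7 * t  (unchanged)
  [3] b = z - z  (unchanged)
  [4] d = 6  (unchanged)
  [5] v = 0  (unchanged)
  [6] x = v - 0  -> x = v
  [7] y = 1  (unchanged)
  [8] return v  (unchanged)
Result (8 stmts):
  t = 3
  z = 7 * t
  b = z - z
  d = 6
  v = 0
  x = v
  y = 1
  return v

Answer: t = 3
z = 7 * t
b = z - z
d = 6
v = 0
x = v
y = 1
return v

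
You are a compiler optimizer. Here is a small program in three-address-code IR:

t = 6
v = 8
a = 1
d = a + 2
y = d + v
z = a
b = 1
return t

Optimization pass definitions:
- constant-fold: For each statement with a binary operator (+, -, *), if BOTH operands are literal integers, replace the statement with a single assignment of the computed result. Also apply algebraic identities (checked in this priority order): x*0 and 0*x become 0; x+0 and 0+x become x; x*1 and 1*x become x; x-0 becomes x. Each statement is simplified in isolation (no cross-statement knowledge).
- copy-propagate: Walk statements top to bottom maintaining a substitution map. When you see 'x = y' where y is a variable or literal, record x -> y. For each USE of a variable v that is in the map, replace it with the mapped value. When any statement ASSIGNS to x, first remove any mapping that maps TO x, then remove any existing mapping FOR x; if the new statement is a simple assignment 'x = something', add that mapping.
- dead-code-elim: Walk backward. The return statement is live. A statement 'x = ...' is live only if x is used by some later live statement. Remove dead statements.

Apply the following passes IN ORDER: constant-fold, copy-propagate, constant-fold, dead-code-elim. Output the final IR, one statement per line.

Initial IR:
  t = 6
  v = 8
  a = 1
  d = a + 2
  y = d + v
  z = a
  b = 1
  return t
After constant-fold (8 stmts):
  t = 6
  v = 8
  a = 1
  d = a + 2
  y = d + v
  z = a
  b = 1
  return t
After copy-propagate (8 stmts):
  t = 6
  v = 8
  a = 1
  d = 1 + 2
  y = d + 8
  z = 1
  b = 1
  return 6
After constant-fold (8 stmts):
  t = 6
  v = 8
  a = 1
  d = 3
  y = d + 8
  z = 1
  b = 1
  return 6
After dead-code-elim (1 stmts):
  return 6

Answer: return 6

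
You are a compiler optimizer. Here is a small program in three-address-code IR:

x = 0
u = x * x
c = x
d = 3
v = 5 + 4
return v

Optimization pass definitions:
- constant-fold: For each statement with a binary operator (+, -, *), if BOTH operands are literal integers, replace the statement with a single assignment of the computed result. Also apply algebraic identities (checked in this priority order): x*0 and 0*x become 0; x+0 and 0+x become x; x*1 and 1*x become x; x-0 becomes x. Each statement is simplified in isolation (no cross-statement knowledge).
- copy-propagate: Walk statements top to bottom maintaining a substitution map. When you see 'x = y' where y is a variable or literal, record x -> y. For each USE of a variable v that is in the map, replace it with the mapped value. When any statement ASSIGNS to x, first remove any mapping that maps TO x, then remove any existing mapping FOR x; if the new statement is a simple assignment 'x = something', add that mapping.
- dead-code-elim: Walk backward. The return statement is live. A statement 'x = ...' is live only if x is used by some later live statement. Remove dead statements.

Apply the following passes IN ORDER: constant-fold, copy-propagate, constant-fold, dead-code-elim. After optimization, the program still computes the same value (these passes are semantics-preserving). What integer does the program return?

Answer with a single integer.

Initial IR:
  x = 0
  u = x * x
  c = x
  d = 3
  v = 5 + 4
  return v
After constant-fold (6 stmts):
  x = 0
  u = x * x
  c = x
  d = 3
  v = 9
  return v
After copy-propagate (6 stmts):
  x = 0
  u = 0 * 0
  c = 0
  d = 3
  v = 9
  return 9
After constant-fold (6 stmts):
  x = 0
  u = 0
  c = 0
  d = 3
  v = 9
  return 9
After dead-code-elim (1 stmts):
  return 9
Evaluate:
  x = 0  =>  x = 0
  u = x * x  =>  u = 0
  c = x  =>  c = 0
  d = 3  =>  d = 3
  v = 5 + 4  =>  v = 9
  return v = 9

Answer: 9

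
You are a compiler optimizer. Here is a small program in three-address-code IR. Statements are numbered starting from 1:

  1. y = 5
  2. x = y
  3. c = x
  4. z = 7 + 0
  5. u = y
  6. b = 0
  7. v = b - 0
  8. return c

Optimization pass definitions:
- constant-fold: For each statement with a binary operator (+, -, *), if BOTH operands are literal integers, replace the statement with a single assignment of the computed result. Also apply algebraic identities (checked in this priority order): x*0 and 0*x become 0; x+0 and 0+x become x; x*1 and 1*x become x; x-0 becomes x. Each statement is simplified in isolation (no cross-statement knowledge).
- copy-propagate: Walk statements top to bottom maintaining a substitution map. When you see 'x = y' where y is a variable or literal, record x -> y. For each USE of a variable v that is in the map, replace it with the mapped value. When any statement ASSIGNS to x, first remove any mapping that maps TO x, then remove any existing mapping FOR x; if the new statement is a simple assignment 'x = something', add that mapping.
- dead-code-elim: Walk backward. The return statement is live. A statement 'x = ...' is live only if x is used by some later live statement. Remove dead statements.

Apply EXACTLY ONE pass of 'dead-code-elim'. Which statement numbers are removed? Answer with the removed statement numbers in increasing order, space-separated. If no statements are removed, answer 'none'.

Answer: 4 5 6 7

Derivation:
Backward liveness scan:
Stmt 1 'y = 5': KEEP (y is live); live-in = []
Stmt 2 'x = y': KEEP (x is live); live-in = ['y']
Stmt 3 'c = x': KEEP (c is live); live-in = ['x']
Stmt 4 'z = 7 + 0': DEAD (z not in live set ['c'])
Stmt 5 'u = y': DEAD (u not in live set ['c'])
Stmt 6 'b = 0': DEAD (b not in live set ['c'])
Stmt 7 'v = b - 0': DEAD (v not in live set ['c'])
Stmt 8 'return c': KEEP (return); live-in = ['c']
Removed statement numbers: [4, 5, 6, 7]
Surviving IR:
  y = 5
  x = y
  c = x
  return c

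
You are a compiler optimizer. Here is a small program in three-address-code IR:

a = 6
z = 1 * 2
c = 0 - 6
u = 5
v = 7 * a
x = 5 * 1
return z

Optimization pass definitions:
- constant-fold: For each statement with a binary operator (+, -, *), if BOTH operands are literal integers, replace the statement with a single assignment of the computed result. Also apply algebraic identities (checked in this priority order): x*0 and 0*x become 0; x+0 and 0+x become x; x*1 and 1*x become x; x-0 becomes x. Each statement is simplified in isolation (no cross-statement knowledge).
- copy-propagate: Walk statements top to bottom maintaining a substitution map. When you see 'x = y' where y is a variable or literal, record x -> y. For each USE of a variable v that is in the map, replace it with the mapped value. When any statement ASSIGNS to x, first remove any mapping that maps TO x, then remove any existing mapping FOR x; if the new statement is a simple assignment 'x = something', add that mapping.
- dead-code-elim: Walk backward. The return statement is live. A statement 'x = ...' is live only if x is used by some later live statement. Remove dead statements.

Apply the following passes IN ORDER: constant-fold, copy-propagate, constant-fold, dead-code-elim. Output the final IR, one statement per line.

Initial IR:
  a = 6
  z = 1 * 2
  c = 0 - 6
  u = 5
  v = 7 * a
  x = 5 * 1
  return z
After constant-fold (7 stmts):
  a = 6
  z = 2
  c = -6
  u = 5
  v = 7 * a
  x = 5
  return z
After copy-propagate (7 stmts):
  a = 6
  z = 2
  c = -6
  u = 5
  v = 7 * 6
  x = 5
  return 2
After constant-fold (7 stmts):
  a = 6
  z = 2
  c = -6
  u = 5
  v = 42
  x = 5
  return 2
After dead-code-elim (1 stmts):
  return 2

Answer: return 2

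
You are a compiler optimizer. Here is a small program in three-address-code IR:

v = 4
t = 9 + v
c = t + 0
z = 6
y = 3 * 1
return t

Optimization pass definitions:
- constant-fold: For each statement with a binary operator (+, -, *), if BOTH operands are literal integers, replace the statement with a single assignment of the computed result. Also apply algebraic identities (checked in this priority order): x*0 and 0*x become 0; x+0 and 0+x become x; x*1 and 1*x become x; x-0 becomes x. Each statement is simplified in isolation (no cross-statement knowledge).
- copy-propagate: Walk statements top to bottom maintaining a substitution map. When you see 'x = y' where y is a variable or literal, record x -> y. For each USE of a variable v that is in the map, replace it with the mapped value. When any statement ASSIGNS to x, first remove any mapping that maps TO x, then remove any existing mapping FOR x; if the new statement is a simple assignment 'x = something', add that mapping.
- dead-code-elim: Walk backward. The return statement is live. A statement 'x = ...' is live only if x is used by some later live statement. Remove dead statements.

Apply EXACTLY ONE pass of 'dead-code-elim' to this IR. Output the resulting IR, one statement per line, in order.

Answer: v = 4
t = 9 + v
return t

Derivation:
Applying dead-code-elim statement-by-statement:
  [6] return t  -> KEEP (return); live=['t']
  [5] y = 3 * 1  -> DEAD (y not live)
  [4] z = 6  -> DEAD (z not live)
  [3] c = t + 0  -> DEAD (c not live)
  [2] t = 9 + v  -> KEEP; live=['v']
  [1] v = 4  -> KEEP; live=[]
Result (3 stmts):
  v = 4
  t = 9 + v
  return t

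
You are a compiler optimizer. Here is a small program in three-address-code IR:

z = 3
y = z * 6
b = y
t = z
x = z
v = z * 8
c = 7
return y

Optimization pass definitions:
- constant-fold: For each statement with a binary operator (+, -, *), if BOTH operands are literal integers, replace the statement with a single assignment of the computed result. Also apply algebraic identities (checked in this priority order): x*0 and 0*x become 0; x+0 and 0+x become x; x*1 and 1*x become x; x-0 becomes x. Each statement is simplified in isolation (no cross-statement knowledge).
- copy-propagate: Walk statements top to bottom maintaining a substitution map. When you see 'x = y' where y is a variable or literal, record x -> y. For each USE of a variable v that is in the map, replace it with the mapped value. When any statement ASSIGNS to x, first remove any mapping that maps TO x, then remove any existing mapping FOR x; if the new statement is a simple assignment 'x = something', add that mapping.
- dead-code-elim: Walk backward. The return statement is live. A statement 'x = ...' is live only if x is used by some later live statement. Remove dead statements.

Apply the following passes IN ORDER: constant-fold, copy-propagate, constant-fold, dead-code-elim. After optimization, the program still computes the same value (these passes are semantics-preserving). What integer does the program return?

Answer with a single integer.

Initial IR:
  z = 3
  y = z * 6
  b = y
  t = z
  x = z
  v = z * 8
  c = 7
  return y
After constant-fold (8 stmts):
  z = 3
  y = z * 6
  b = y
  t = z
  x = z
  v = z * 8
  c = 7
  return y
After copy-propagate (8 stmts):
  z = 3
  y = 3 * 6
  b = y
  t = 3
  x = 3
  v = 3 * 8
  c = 7
  return y
After constant-fold (8 stmts):
  z = 3
  y = 18
  b = y
  t = 3
  x = 3
  v = 24
  c = 7
  return y
After dead-code-elim (2 stmts):
  y = 18
  return y
Evaluate:
  z = 3  =>  z = 3
  y = z * 6  =>  y = 18
  b = y  =>  b = 18
  t = z  =>  t = 3
  x = z  =>  x = 3
  v = z * 8  =>  v = 24
  c = 7  =>  c = 7
  return y = 18

Answer: 18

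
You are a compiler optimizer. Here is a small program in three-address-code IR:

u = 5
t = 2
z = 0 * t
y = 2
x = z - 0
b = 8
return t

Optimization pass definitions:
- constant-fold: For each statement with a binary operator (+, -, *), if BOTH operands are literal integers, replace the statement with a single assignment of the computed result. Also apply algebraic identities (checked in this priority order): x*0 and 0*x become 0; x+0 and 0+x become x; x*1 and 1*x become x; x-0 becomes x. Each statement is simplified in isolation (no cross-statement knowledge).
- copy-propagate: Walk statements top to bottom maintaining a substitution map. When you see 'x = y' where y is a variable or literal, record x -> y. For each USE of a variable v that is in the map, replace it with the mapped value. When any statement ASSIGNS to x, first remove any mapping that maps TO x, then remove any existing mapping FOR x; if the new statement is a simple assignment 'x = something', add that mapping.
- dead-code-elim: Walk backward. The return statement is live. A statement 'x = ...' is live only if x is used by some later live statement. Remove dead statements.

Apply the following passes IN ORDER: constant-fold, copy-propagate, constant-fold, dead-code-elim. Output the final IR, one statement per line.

Answer: return 2

Derivation:
Initial IR:
  u = 5
  t = 2
  z = 0 * t
  y = 2
  x = z - 0
  b = 8
  return t
After constant-fold (7 stmts):
  u = 5
  t = 2
  z = 0
  y = 2
  x = z
  b = 8
  return t
After copy-propagate (7 stmts):
  u = 5
  t = 2
  z = 0
  y = 2
  x = 0
  b = 8
  return 2
After constant-fold (7 stmts):
  u = 5
  t = 2
  z = 0
  y = 2
  x = 0
  b = 8
  return 2
After dead-code-elim (1 stmts):
  return 2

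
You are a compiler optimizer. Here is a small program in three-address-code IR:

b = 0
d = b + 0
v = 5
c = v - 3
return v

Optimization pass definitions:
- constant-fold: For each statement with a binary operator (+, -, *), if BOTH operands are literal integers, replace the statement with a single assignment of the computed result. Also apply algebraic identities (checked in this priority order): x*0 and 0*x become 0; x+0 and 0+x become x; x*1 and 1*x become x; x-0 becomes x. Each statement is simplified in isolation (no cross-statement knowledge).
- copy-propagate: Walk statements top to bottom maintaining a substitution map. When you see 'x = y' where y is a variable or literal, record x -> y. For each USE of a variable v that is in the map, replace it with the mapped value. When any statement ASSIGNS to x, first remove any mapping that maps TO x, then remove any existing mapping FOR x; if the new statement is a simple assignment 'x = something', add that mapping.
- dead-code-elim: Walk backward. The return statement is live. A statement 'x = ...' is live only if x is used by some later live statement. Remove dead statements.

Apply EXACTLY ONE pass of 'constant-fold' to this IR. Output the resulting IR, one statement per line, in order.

Applying constant-fold statement-by-statement:
  [1] b = 0  (unchanged)
  [2] d = b + 0  -> d = b
  [3] v = 5  (unchanged)
  [4] c = v - 3  (unchanged)
  [5] return v  (unchanged)
Result (5 stmts):
  b = 0
  d = b
  v = 5
  c = v - 3
  return v

Answer: b = 0
d = b
v = 5
c = v - 3
return v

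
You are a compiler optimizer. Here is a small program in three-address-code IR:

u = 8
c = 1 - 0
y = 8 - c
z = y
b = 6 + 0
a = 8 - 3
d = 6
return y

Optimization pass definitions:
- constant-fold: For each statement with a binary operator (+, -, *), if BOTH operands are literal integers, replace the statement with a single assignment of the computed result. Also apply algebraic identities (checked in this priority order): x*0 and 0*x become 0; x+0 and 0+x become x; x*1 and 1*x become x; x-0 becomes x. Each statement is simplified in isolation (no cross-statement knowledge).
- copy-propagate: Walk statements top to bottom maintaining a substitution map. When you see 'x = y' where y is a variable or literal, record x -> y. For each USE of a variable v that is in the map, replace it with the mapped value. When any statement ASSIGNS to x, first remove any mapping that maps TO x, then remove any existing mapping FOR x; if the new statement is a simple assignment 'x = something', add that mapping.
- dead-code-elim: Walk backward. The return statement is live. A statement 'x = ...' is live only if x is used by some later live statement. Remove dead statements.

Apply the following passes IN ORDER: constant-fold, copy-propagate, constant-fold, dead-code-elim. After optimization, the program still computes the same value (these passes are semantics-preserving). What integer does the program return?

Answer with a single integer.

Initial IR:
  u = 8
  c = 1 - 0
  y = 8 - c
  z = y
  b = 6 + 0
  a = 8 - 3
  d = 6
  return y
After constant-fold (8 stmts):
  u = 8
  c = 1
  y = 8 - c
  z = y
  b = 6
  a = 5
  d = 6
  return y
After copy-propagate (8 stmts):
  u = 8
  c = 1
  y = 8 - 1
  z = y
  b = 6
  a = 5
  d = 6
  return y
After constant-fold (8 stmts):
  u = 8
  c = 1
  y = 7
  z = y
  b = 6
  a = 5
  d = 6
  return y
After dead-code-elim (2 stmts):
  y = 7
  return y
Evaluate:
  u = 8  =>  u = 8
  c = 1 - 0  =>  c = 1
  y = 8 - c  =>  y = 7
  z = y  =>  z = 7
  b = 6 + 0  =>  b = 6
  a = 8 - 3  =>  a = 5
  d = 6  =>  d = 6
  return y = 7

Answer: 7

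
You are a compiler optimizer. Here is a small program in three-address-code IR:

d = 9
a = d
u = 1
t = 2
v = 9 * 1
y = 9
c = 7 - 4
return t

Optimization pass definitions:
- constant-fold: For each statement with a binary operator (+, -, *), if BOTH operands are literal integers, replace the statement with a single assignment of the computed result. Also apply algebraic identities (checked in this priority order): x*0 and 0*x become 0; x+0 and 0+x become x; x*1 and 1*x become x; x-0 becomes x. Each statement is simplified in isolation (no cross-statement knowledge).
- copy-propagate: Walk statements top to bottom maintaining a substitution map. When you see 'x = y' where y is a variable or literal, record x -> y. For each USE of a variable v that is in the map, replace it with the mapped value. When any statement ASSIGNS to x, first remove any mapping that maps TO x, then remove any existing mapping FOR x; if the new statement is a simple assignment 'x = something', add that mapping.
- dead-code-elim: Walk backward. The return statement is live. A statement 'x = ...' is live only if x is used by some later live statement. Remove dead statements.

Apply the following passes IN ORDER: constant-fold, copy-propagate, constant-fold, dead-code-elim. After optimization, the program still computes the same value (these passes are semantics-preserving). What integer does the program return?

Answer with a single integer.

Initial IR:
  d = 9
  a = d
  u = 1
  t = 2
  v = 9 * 1
  y = 9
  c = 7 - 4
  return t
After constant-fold (8 stmts):
  d = 9
  a = d
  u = 1
  t = 2
  v = 9
  y = 9
  c = 3
  return t
After copy-propagate (8 stmts):
  d = 9
  a = 9
  u = 1
  t = 2
  v = 9
  y = 9
  c = 3
  return 2
After constant-fold (8 stmts):
  d = 9
  a = 9
  u = 1
  t = 2
  v = 9
  y = 9
  c = 3
  return 2
After dead-code-elim (1 stmts):
  return 2
Evaluate:
  d = 9  =>  d = 9
  a = d  =>  a = 9
  u = 1  =>  u = 1
  t = 2  =>  t = 2
  v = 9 * 1  =>  v = 9
  y = 9  =>  y = 9
  c = 7 - 4  =>  c = 3
  return t = 2

Answer: 2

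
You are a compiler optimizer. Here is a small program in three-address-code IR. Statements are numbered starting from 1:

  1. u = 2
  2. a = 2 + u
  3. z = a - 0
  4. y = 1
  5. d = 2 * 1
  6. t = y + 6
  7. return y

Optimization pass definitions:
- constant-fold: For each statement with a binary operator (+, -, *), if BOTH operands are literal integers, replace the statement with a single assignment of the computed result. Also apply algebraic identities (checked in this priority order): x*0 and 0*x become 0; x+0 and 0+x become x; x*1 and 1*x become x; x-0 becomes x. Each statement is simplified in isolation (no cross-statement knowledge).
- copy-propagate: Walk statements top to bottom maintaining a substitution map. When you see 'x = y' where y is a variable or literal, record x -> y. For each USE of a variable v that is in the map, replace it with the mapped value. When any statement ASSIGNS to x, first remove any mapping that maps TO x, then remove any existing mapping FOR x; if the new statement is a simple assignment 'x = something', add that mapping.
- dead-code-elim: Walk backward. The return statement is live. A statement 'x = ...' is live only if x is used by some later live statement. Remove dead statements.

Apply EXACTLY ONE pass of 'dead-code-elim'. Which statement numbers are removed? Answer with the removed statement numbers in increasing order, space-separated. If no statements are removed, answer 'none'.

Backward liveness scan:
Stmt 1 'u = 2': DEAD (u not in live set [])
Stmt 2 'a = 2 + u': DEAD (a not in live set [])
Stmt 3 'z = a - 0': DEAD (z not in live set [])
Stmt 4 'y = 1': KEEP (y is live); live-in = []
Stmt 5 'd = 2 * 1': DEAD (d not in live set ['y'])
Stmt 6 't = y + 6': DEAD (t not in live set ['y'])
Stmt 7 'return y': KEEP (return); live-in = ['y']
Removed statement numbers: [1, 2, 3, 5, 6]
Surviving IR:
  y = 1
  return y

Answer: 1 2 3 5 6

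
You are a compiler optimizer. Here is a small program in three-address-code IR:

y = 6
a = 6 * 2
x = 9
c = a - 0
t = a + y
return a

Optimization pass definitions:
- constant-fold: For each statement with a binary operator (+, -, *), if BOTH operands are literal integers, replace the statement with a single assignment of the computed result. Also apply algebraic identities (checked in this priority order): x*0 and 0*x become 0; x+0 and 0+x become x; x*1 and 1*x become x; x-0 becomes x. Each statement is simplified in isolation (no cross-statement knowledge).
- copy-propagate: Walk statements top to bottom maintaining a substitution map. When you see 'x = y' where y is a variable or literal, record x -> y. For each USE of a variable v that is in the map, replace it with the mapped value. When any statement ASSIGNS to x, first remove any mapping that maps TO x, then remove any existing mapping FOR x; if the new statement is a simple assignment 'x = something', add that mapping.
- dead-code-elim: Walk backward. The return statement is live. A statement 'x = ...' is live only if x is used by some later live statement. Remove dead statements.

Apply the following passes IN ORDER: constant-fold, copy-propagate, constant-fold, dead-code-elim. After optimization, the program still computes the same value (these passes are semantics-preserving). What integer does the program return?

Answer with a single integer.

Answer: 12

Derivation:
Initial IR:
  y = 6
  a = 6 * 2
  x = 9
  c = a - 0
  t = a + y
  return a
After constant-fold (6 stmts):
  y = 6
  a = 12
  x = 9
  c = a
  t = a + y
  return a
After copy-propagate (6 stmts):
  y = 6
  a = 12
  x = 9
  c = 12
  t = 12 + 6
  return 12
After constant-fold (6 stmts):
  y = 6
  a = 12
  x = 9
  c = 12
  t = 18
  return 12
After dead-code-elim (1 stmts):
  return 12
Evaluate:
  y = 6  =>  y = 6
  a = 6 * 2  =>  a = 12
  x = 9  =>  x = 9
  c = a - 0  =>  c = 12
  t = a + y  =>  t = 18
  return a = 12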